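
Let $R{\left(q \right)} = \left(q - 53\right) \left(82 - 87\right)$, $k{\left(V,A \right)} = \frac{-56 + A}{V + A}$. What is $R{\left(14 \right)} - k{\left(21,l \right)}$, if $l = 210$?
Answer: $\frac{583}{3} \approx 194.33$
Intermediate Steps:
$k{\left(V,A \right)} = \frac{-56 + A}{A + V}$
$R{\left(q \right)} = 265 - 5 q$ ($R{\left(q \right)} = \left(-53 + q\right) \left(-5\right) = 265 - 5 q$)
$R{\left(14 \right)} - k{\left(21,l \right)} = \left(265 - 70\right) - \frac{-56 + 210}{210 + 21} = \left(265 - 70\right) - \frac{1}{231} \cdot 154 = 195 - \frac{1}{231} \cdot 154 = 195 - \frac{2}{3} = \frac{583}{3}$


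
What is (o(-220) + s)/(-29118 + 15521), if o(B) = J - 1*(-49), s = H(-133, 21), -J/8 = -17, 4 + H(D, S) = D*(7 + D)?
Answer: -16939/13597 ≈ -1.2458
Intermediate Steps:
H(D, S) = -4 + D*(7 + D)
J = 136 (J = -8*(-17) = 136)
s = 16754 (s = -4 + (-133)² + 7*(-133) = -4 + 17689 - 931 = 16754)
o(B) = 185 (o(B) = 136 - 1*(-49) = 136 + 49 = 185)
(o(-220) + s)/(-29118 + 15521) = (185 + 16754)/(-29118 + 15521) = 16939/(-13597) = 16939*(-1/13597) = -16939/13597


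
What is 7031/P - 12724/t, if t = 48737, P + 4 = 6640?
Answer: 3268777/4093908 ≈ 0.79845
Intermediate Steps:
P = 6636 (P = -4 + 6640 = 6636)
7031/P - 12724/t = 7031/6636 - 12724/48737 = 7031*(1/6636) - 12724*1/48737 = 89/84 - 12724/48737 = 3268777/4093908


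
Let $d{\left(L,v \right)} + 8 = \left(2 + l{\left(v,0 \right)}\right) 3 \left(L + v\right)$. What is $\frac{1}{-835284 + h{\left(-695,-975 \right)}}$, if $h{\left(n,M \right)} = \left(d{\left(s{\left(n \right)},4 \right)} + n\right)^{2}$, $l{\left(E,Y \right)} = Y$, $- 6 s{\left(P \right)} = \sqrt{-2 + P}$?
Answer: $- \frac{i}{1358 \sqrt{697} + 374940 i} \approx -2.6429 \cdot 10^{-6} - 2.5272 \cdot 10^{-7} i$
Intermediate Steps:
$s{\left(P \right)} = - \frac{\sqrt{-2 + P}}{6}$
$d{\left(L,v \right)} = -8 + 6 L + 6 v$ ($d{\left(L,v \right)} = -8 + \left(2 + 0\right) 3 \left(L + v\right) = -8 + 2 \left(3 L + 3 v\right) = -8 + \left(6 L + 6 v\right) = -8 + 6 L + 6 v$)
$h{\left(n,M \right)} = \left(16 + n - \sqrt{-2 + n}\right)^{2}$ ($h{\left(n,M \right)} = \left(\left(-8 + 6 \left(- \frac{\sqrt{-2 + n}}{6}\right) + 6 \cdot 4\right) + n\right)^{2} = \left(\left(-8 - \sqrt{-2 + n} + 24\right) + n\right)^{2} = \left(\left(16 - \sqrt{-2 + n}\right) + n\right)^{2} = \left(16 + n - \sqrt{-2 + n}\right)^{2}$)
$\frac{1}{-835284 + h{\left(-695,-975 \right)}} = \frac{1}{-835284 + \left(16 - 695 - \sqrt{-2 - 695}\right)^{2}} = \frac{1}{-835284 + \left(16 - 695 - \sqrt{-697}\right)^{2}} = \frac{1}{-835284 + \left(16 - 695 - i \sqrt{697}\right)^{2}} = \frac{1}{-835284 + \left(-679 - i \sqrt{697}\right)^{2}}$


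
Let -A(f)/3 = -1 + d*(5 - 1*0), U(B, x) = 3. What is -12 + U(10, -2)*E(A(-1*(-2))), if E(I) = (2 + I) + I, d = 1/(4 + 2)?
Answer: -3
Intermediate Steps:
d = ⅙ (d = 1/6 = ⅙ ≈ 0.16667)
A(f) = ½ (A(f) = -3*(-1 + (5 - 1*0)/6) = -3*(-1 + (5 + 0)/6) = -3*(-1 + (⅙)*5) = -3*(-1 + ⅚) = -3*(-⅙) = ½)
E(I) = 2 + 2*I
-12 + U(10, -2)*E(A(-1*(-2))) = -12 + 3*(2 + 2*(½)) = -12 + 3*(2 + 1) = -12 + 3*3 = -12 + 9 = -3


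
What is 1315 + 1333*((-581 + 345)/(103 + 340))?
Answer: 267957/443 ≈ 604.87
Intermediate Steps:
1315 + 1333*((-581 + 345)/(103 + 340)) = 1315 + 1333*(-236/443) = 1315 - 314588/443 = 267957/443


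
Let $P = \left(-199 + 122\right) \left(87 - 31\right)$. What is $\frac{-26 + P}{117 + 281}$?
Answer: $- \frac{2169}{199} \approx -10.899$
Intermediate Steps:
$P = -4312$ ($P = \left(-77\right) 56 = -4312$)
$\frac{-26 + P}{117 + 281} = \frac{-26 - 4312}{117 + 281} = - \frac{4338}{398} = \left(-4338\right) \frac{1}{398} = - \frac{2169}{199}$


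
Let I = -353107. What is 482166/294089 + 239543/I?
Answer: 99809228435/103844884523 ≈ 0.96114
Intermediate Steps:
482166/294089 + 239543/I = 482166/294089 + 239543/(-353107) = 482166*(1/294089) + 239543*(-1/353107) = 482166/294089 - 239543/353107 = 99809228435/103844884523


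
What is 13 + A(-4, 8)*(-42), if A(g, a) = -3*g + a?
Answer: -827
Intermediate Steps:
A(g, a) = a - 3*g
13 + A(-4, 8)*(-42) = 13 + (8 - 3*(-4))*(-42) = 13 + (8 + 12)*(-42) = 13 + 20*(-42) = 13 - 840 = -827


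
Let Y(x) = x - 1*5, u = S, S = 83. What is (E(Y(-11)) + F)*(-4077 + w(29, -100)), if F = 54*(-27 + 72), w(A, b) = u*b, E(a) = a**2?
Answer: -33244622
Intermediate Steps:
u = 83
Y(x) = -5 + x (Y(x) = x - 5 = -5 + x)
w(A, b) = 83*b
F = 2430 (F = 54*45 = 2430)
(E(Y(-11)) + F)*(-4077 + w(29, -100)) = ((-5 - 11)**2 + 2430)*(-4077 + 83*(-100)) = ((-16)**2 + 2430)*(-4077 - 8300) = (256 + 2430)*(-12377) = 2686*(-12377) = -33244622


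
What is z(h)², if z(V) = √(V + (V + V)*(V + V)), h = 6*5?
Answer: 3630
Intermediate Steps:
h = 30
z(V) = √(V + 4*V²) (z(V) = √(V + (2*V)*(2*V)) = √(V + 4*V²))
z(h)² = (√(30*(1 + 4*30)))² = (√(30*(1 + 120)))² = (√(30*121))² = (√3630)² = (11*√30)² = 3630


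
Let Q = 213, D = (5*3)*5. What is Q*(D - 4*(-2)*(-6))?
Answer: 5751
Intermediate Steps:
D = 75 (D = 15*5 = 75)
Q*(D - 4*(-2)*(-6)) = 213*(75 - 4*(-2)*(-6)) = 213*(75 + 8*(-6)) = 213*(75 - 48) = 213*27 = 5751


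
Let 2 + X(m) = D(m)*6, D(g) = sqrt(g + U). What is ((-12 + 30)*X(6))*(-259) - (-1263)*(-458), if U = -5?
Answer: -597102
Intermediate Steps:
D(g) = sqrt(-5 + g) (D(g) = sqrt(g - 5) = sqrt(-5 + g))
X(m) = -2 + 6*sqrt(-5 + m) (X(m) = -2 + sqrt(-5 + m)*6 = -2 + 6*sqrt(-5 + m))
((-12 + 30)*X(6))*(-259) - (-1263)*(-458) = ((-12 + 30)*(-2 + 6*sqrt(-5 + 6)))*(-259) - (-1263)*(-458) = (18*(-2 + 6*sqrt(1)))*(-259) - 1*578454 = (18*(-2 + 6*1))*(-259) - 578454 = (18*(-2 + 6))*(-259) - 578454 = (18*4)*(-259) - 578454 = 72*(-259) - 578454 = -18648 - 578454 = -597102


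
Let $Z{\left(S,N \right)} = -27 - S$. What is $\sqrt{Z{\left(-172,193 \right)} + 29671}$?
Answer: $2 \sqrt{7454} \approx 172.67$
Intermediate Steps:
$\sqrt{Z{\left(-172,193 \right)} + 29671} = \sqrt{\left(-27 - -172\right) + 29671} = \sqrt{\left(-27 + 172\right) + 29671} = \sqrt{145 + 29671} = \sqrt{29816} = 2 \sqrt{7454}$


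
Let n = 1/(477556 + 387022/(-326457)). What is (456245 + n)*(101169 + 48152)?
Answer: 10621068770652259300847/155901112070 ≈ 6.8127e+10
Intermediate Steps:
n = 326457/155901112070 (n = 1/(477556 + 387022*(-1/326457)) = 1/(477556 - 387022/326457) = 1/(155901112070/326457) = 326457/155901112070 ≈ 2.0940e-6)
(456245 + n)*(101169 + 48152) = (456245 + 326457/155901112070)*(101169 + 48152) = (71129102876703607/155901112070)*149321 = 10621068770652259300847/155901112070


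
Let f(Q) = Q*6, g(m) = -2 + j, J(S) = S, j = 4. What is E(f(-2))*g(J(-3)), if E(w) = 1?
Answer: 2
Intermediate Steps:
g(m) = 2 (g(m) = -2 + 4 = 2)
f(Q) = 6*Q
E(f(-2))*g(J(-3)) = 1*2 = 2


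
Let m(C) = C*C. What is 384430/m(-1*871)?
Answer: 384430/758641 ≈ 0.50673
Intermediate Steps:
m(C) = C²
384430/m(-1*871) = 384430/((-1*871)²) = 384430/((-871)²) = 384430/758641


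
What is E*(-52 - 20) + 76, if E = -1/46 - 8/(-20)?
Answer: 5608/115 ≈ 48.765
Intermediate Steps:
E = 87/230 (E = -1*1/46 - 8*(-1/20) = -1/46 + ⅖ = 87/230 ≈ 0.37826)
E*(-52 - 20) + 76 = 87*(-52 - 20)/230 + 76 = (87/230)*(-72) + 76 = -3132/115 + 76 = 5608/115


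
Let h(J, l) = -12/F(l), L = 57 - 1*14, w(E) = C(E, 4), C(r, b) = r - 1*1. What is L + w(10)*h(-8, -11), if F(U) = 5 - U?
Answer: 145/4 ≈ 36.250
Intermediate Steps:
C(r, b) = -1 + r (C(r, b) = r - 1 = -1 + r)
w(E) = -1 + E
L = 43 (L = 57 - 14 = 43)
h(J, l) = -12/(5 - l)
L + w(10)*h(-8, -11) = 43 + (-1 + 10)*(12/(-5 - 11)) = 43 + 9*(12/(-16)) = 43 + 9*(12*(-1/16)) = 43 + 9*(-¾) = 43 - 27/4 = 145/4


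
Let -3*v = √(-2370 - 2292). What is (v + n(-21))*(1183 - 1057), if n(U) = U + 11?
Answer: -1260 - 126*I*√518 ≈ -1260.0 - 2867.7*I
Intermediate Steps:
v = -I*√518 (v = -√(-2370 - 2292)/3 = -I*√518 ≈ -22.76*I)
n(U) = 11 + U
(v + n(-21))*(1183 - 1057) = (-I*√518 + (11 - 21))*(1183 - 1057) = (-I*√518 - 10)*126 = (-10 - I*√518)*126 = -1260 - 126*I*√518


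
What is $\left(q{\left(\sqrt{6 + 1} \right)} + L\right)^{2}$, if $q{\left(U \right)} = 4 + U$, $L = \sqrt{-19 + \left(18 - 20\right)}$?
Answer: $\left(4 + \sqrt{7} + i \sqrt{21}\right)^{2} \approx 23.166 + 60.909 i$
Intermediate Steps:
$L = i \sqrt{21}$ ($L = \sqrt{-19 - 2} = \sqrt{-21} = i \sqrt{21} \approx 4.5826 i$)
$\left(q{\left(\sqrt{6 + 1} \right)} + L\right)^{2} = \left(\left(4 + \sqrt{6 + 1}\right) + i \sqrt{21}\right)^{2} = \left(\left(4 + \sqrt{7}\right) + i \sqrt{21}\right)^{2} = \left(4 + \sqrt{7} + i \sqrt{21}\right)^{2}$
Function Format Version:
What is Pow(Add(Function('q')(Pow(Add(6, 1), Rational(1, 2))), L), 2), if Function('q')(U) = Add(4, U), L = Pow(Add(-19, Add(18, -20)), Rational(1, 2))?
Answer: Pow(Add(4, Pow(7, Rational(1, 2)), Mul(I, Pow(21, Rational(1, 2)))), 2) ≈ Add(23.166, Mul(60.909, I))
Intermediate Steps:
L = Mul(I, Pow(21, Rational(1, 2))) (L = Pow(Add(-19, -2), Rational(1, 2)) = Pow(-21, Rational(1, 2)) = Mul(I, Pow(21, Rational(1, 2))) ≈ Mul(4.5826, I))
Pow(Add(Function('q')(Pow(Add(6, 1), Rational(1, 2))), L), 2) = Pow(Add(Add(4, Pow(Add(6, 1), Rational(1, 2))), Mul(I, Pow(21, Rational(1, 2)))), 2) = Pow(Add(Add(4, Pow(7, Rational(1, 2))), Mul(I, Pow(21, Rational(1, 2)))), 2) = Pow(Add(4, Pow(7, Rational(1, 2)), Mul(I, Pow(21, Rational(1, 2)))), 2)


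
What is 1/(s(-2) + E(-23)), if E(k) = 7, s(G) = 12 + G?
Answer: 1/17 ≈ 0.058824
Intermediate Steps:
1/(s(-2) + E(-23)) = 1/((12 - 2) + 7) = 1/(10 + 7) = 1/17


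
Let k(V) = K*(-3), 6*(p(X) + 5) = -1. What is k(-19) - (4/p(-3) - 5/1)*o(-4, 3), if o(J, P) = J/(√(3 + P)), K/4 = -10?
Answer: 120 - 358*√6/93 ≈ 110.57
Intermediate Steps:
K = -40 (K = 4*(-10) = -40)
p(X) = -31/6 (p(X) = -5 + (⅙)*(-1) = -5 - ⅙ = -31/6)
o(J, P) = J/√(3 + P)
k(V) = 120 (k(V) = -40*(-3) = 120)
k(-19) - (4/p(-3) - 5/1)*o(-4, 3) = 120 - (4/(-31/6) - 5/1)*(-4/√(3 + 3)) = 120 - (4*(-6/31) - 5*1)*(-2*√6/3) = 120 - (-24/31 - 5)*(-2*√6/3) = 120 - (-179)*(-2*√6/3)/31 = 120 - 358*√6/93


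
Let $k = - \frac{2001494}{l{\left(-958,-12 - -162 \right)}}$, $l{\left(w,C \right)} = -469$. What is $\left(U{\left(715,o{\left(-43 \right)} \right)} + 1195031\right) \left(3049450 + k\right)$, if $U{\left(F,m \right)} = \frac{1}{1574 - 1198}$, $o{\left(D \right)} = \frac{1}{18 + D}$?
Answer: $\frac{80441237283777801}{22043} \approx 3.6493 \cdot 10^{12}$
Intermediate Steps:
$U{\left(F,m \right)} = \frac{1}{376}$
$k = \frac{2001494}{469}$ ($k = - \frac{2001494}{-469} = \left(-2001494\right) \left(- \frac{1}{469}\right) = \frac{2001494}{469} \approx 4267.6$)
$\left(U{\left(715,o{\left(-43 \right)} \right)} + 1195031\right) \left(3049450 + k\right) = \left(\frac{1}{376} + 1195031\right) \left(3049450 + \frac{2001494}{469}\right) = \frac{449331657}{376} \cdot \frac{1432193544}{469} = \frac{80441237283777801}{22043}$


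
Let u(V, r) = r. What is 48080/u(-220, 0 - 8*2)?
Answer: -3005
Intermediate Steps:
48080/u(-220, 0 - 8*2) = 48080/(0 - 8*2) = 48080/(0 - 16) = 48080/(-16) = 48080*(-1/16) = -3005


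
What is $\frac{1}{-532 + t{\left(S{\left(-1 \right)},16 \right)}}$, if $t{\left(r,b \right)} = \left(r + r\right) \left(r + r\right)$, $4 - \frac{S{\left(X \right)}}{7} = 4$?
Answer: $- \frac{1}{532} \approx -0.0018797$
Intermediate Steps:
$S{\left(X \right)} = 0$ ($S{\left(X \right)} = 28 - 28 = 0$)
$t{\left(r,b \right)} = 4 r^{2}$ ($t{\left(r,b \right)} = 2 r 2 r = 4 r^{2}$)
$\frac{1}{-532 + t{\left(S{\left(-1 \right)},16 \right)}} = \frac{1}{-532 + 4 \cdot 0^{2}} = \frac{1}{-532 + 4 \cdot 0} = \frac{1}{-532 + 0} = \frac{1}{-532} = - \frac{1}{532}$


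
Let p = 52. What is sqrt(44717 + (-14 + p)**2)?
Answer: 3*sqrt(5129) ≈ 214.85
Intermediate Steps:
sqrt(44717 + (-14 + p)**2) = sqrt(44717 + (-14 + 52)**2) = sqrt(44717 + 38**2) = sqrt(44717 + 1444) = sqrt(46161) = 3*sqrt(5129)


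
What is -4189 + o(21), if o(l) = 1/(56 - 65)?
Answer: -37702/9 ≈ -4189.1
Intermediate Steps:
o(l) = -⅑ (o(l) = 1/(-9) = -⅑)
-4189 + o(21) = -4189 - ⅑ = -37702/9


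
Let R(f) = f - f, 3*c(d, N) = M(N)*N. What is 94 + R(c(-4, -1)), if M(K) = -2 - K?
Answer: 94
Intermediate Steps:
c(d, N) = N*(-2 - N)/3 (c(d, N) = ((-2 - N)*N)/3 = (N*(-2 - N))/3 = N*(-2 - N)/3)
R(f) = 0
94 + R(c(-4, -1)) = 94 + 0 = 94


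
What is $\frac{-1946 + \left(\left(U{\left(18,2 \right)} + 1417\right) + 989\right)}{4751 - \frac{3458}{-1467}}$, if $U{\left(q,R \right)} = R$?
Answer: $\frac{61614}{633925} \approx 0.097194$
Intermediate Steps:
$\frac{-1946 + \left(\left(U{\left(18,2 \right)} + 1417\right) + 989\right)}{4751 - \frac{3458}{-1467}} = \frac{-1946 + \left(\left(2 + 1417\right) + 989\right)}{4751 - \frac{3458}{-1467}} = \frac{-1946 + \left(1419 + 989\right)}{4751 - - \frac{3458}{1467}} = \frac{-1946 + 2408}{4751 + \frac{3458}{1467}} = \frac{462}{\frac{6973175}{1467}} = 462 \cdot \frac{1467}{6973175} = \frac{61614}{633925}$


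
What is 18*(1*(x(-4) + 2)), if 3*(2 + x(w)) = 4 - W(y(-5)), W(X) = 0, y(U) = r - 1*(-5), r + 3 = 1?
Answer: 24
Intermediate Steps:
r = -2 (r = -3 + 1 = -2)
y(U) = 3 (y(U) = -2 - 1*(-5) = -2 + 5 = 3)
x(w) = -2/3 (x(w) = -2 + (4 - 1*0)/3 = -2 + (4 + 0)/3 = -2 + (1/3)*4 = -2 + 4/3 = -2/3)
18*(1*(x(-4) + 2)) = 18*(1*(-2/3 + 2)) = 18*(1*(4/3)) = 18*(4/3) = 24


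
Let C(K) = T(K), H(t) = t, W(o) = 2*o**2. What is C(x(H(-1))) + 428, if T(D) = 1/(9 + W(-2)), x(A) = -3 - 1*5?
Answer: 7277/17 ≈ 428.06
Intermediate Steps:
x(A) = -8 (x(A) = -3 - 5 = -8)
T(D) = 1/17 (T(D) = 1/(9 + 2*(-2)**2) = 1/(9 + 2*4) = 1/(9 + 8) = 1/17)
C(K) = 1/17
C(x(H(-1))) + 428 = 1/17 + 428 = 7277/17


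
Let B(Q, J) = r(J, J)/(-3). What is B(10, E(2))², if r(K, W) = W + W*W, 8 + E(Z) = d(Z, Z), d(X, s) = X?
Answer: 100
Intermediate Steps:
E(Z) = -8 + Z
r(K, W) = W + W²
B(Q, J) = -J*(1 + J)/3 (B(Q, J) = (J*(1 + J))/(-3) = (J*(1 + J))*(-⅓) = -J*(1 + J)/3)
B(10, E(2))² = (-(-8 + 2)*(1 + (-8 + 2))/3)² = (-⅓*(-6)*(1 - 6))² = (-⅓*(-6)*(-5))² = (-10)² = 100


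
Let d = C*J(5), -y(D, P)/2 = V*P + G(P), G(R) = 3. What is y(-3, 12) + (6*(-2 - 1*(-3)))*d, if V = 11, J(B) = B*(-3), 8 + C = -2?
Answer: 630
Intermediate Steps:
C = -10 (C = -8 - 2 = -10)
J(B) = -3*B
y(D, P) = -6 - 22*P (y(D, P) = -2*(11*P + 3) = -2*(3 + 11*P) = -6 - 22*P)
d = 150 (d = -(-30)*5 = -10*(-15) = 150)
y(-3, 12) + (6*(-2 - 1*(-3)))*d = (-6 - 22*12) + (6*(-2 - 1*(-3)))*150 = (-6 - 264) + (6*(-2 + 3))*150 = -270 + (6*1)*150 = -270 + 6*150 = -270 + 900 = 630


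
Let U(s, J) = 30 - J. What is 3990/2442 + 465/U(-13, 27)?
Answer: 63750/407 ≈ 156.63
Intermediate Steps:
3990/2442 + 465/U(-13, 27) = 3990/2442 + 465/(30 - 1*27) = 3990*(1/2442) + 465/(30 - 27) = 665/407 + 465/3 = 665/407 + 465*(1/3) = 665/407 + 155 = 63750/407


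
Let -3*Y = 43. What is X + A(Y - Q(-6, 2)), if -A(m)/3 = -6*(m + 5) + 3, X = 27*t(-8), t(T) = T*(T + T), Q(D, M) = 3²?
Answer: 3117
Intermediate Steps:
Y = -43/3 (Y = -⅓*43 = -43/3 ≈ -14.333)
Q(D, M) = 9
t(T) = 2*T² (t(T) = T*(2*T) = 2*T²)
X = 3456 (X = 27*(2*(-8)²) = 27*(2*64) = 27*128 = 3456)
A(m) = 81 + 18*m (A(m) = -3*(-6*(m + 5) + 3) = -3*(-6*(5 + m) + 3) = -3*((-30 - 6*m) + 3) = -3*(-27 - 6*m) = 81 + 18*m)
X + A(Y - Q(-6, 2)) = 3456 + (81 + 18*(-43/3 - 1*9)) = 3456 + (81 + 18*(-43/3 - 9)) = 3456 + (81 + 18*(-70/3)) = 3456 + (81 - 420) = 3456 - 339 = 3117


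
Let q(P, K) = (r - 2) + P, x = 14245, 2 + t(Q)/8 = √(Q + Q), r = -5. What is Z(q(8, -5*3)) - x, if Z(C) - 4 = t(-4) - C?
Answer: -14258 + 16*I*√2 ≈ -14258.0 + 22.627*I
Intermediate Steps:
t(Q) = -16 + 8*√2*√Q (t(Q) = -16 + 8*√(Q + Q) = -16 + 8*√(2*Q) = -16 + 8*(√2*√Q) = -16 + 8*√2*√Q)
q(P, K) = -7 + P (q(P, K) = (-5 - 2) + P = -7 + P)
Z(C) = -12 - C + 16*I*√2 (Z(C) = 4 + ((-16 + 8*√2*√(-4)) - C) = 4 + ((-16 + 8*√2*(2*I)) - C) = 4 + ((-16 + 16*I*√2) - C) = 4 + (-16 - C + 16*I*√2) = -12 - C + 16*I*√2)
Z(q(8, -5*3)) - x = (-12 - (-7 + 8) + 16*I*√2) - 1*14245 = (-12 - 1*1 + 16*I*√2) - 14245 = (-12 - 1 + 16*I*√2) - 14245 = (-13 + 16*I*√2) - 14245 = -14258 + 16*I*√2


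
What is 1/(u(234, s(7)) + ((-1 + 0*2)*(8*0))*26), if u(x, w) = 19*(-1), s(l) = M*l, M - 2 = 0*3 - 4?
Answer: -1/19 ≈ -0.052632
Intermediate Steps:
M = -2 (M = 2 + (0*3 - 4) = 2 + (0 - 4) = 2 - 4 = -2)
s(l) = -2*l
u(x, w) = -19
1/(u(234, s(7)) + ((-1 + 0*2)*(8*0))*26) = 1/(-19 + ((-1 + 0*2)*(8*0))*26) = 1/(-19 + ((-1 + 0)*0)*26) = 1/(-19 - 1*0*26) = 1/(-19 + 0*26) = 1/(-19 + 0) = 1/(-19) = -1/19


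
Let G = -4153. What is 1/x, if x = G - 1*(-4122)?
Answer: -1/31 ≈ -0.032258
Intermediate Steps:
x = -31 (x = -4153 - 1*(-4122) = -4153 + 4122 = -31)
1/x = 1/(-31) = -1/31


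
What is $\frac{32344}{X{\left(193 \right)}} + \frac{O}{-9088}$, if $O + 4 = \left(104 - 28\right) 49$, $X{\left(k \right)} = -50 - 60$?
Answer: $- \frac{18396967}{62480} \approx -294.45$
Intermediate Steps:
$X{\left(k \right)} = -110$
$O = 3720$ ($O = -4 + \left(104 - 28\right) 49 = -4 + 76 \cdot 49 = -4 + 3724 = 3720$)
$\frac{32344}{X{\left(193 \right)}} + \frac{O}{-9088} = \frac{32344}{-110} + \frac{3720}{-9088} = 32344 \left(- \frac{1}{110}\right) + 3720 \left(- \frac{1}{9088}\right) = - \frac{16172}{55} - \frac{465}{1136} = - \frac{18396967}{62480}$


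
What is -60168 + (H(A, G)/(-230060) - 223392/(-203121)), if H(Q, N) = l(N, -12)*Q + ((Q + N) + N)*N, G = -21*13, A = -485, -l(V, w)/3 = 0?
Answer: -937219151994061/15576672420 ≈ -60168.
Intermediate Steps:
l(V, w) = 0 (l(V, w) = -3*0 = 0)
G = -273
H(Q, N) = N*(Q + 2*N) (H(Q, N) = 0*Q + ((Q + N) + N)*N = 0 + ((N + Q) + N)*N = 0 + (Q + 2*N)*N = 0 + N*(Q + 2*N) = N*(Q + 2*N))
-60168 + (H(A, G)/(-230060) - 223392/(-203121)) = -60168 + (-273*(-485 + 2*(-273))/(-230060) - 223392/(-203121)) = -60168 + (-273*(-485 - 546)*(-1/230060) - 223392*(-1/203121)) = -60168 + (-273*(-1031)*(-1/230060) + 74464/67707) = -60168 + (281463*(-1/230060) + 74464/67707) = -60168 + (-281463/230060 + 74464/67707) = -60168 - 1925827501/15576672420 = -937219151994061/15576672420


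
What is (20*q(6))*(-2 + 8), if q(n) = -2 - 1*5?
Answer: -840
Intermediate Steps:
q(n) = -7 (q(n) = -2 - 5 = -7)
(20*q(6))*(-2 + 8) = (20*(-7))*(-2 + 8) = -140*6 = -840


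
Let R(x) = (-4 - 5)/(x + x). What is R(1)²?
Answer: 81/4 ≈ 20.250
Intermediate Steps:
R(x) = -9/(2*x) (R(x) = -9*1/(2*x) = -9/(2*x))
R(1)² = (-9/2/1)² = (-9/2*1)² = (-9/2)² = 81/4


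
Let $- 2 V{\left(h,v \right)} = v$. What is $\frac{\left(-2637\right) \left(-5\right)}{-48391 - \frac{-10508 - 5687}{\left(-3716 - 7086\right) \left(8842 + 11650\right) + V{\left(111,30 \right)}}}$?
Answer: $- \frac{2918560387815}{10711570416404} \approx -0.27247$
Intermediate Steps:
$V{\left(h,v \right)} = - \frac{v}{2}$
$\frac{\left(-2637\right) \left(-5\right)}{-48391 - \frac{-10508 - 5687}{\left(-3716 - 7086\right) \left(8842 + 11650\right) + V{\left(111,30 \right)}}} = \frac{\left(-2637\right) \left(-5\right)}{-48391 - \frac{-10508 - 5687}{\left(-3716 - 7086\right) \left(8842 + 11650\right) - 15}} = \frac{13185}{-48391 - - \frac{16195}{\left(-10802\right) 20492 - 15}} = \frac{13185}{-48391 - - \frac{16195}{-221354584 - 15}} = \frac{13185}{-48391 - - \frac{16195}{-221354599}} = \frac{13185}{-48391 - \left(-16195\right) \left(- \frac{1}{221354599}\right)} = \frac{13185}{-48391 - \frac{16195}{221354599}} = \frac{13185}{- \frac{10711570416404}{221354599}} = 13185 \left(- \frac{221354599}{10711570416404}\right) = - \frac{2918560387815}{10711570416404}$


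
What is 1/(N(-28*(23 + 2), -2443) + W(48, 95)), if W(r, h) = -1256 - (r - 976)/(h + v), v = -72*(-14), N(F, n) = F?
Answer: -1103/2156540 ≈ -0.00051147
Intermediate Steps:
v = 1008
W(r, h) = -1256 - (-976 + r)/(1008 + h) (W(r, h) = -1256 - (r - 976)/(h + 1008) = -1256 - (-976 + r)/(1008 + h))
1/(N(-28*(23 + 2), -2443) + W(48, 95)) = 1/(-28*(23 + 2) + (-1265072 - 1*48 - 1256*95)/(1008 + 95)) = 1/(-28*25 + (-1265072 - 48 - 119320)/1103) = 1/(-700 + (1/1103)*(-1384440)) = 1/(-700 - 1384440/1103) = 1/(-2156540/1103) = -1103/2156540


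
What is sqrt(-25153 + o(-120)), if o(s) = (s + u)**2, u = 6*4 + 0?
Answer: I*sqrt(15937) ≈ 126.24*I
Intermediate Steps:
u = 24 (u = 24 + 0 = 24)
o(s) = (24 + s)**2 (o(s) = (s + 24)**2 = (24 + s)**2)
sqrt(-25153 + o(-120)) = sqrt(-25153 + (24 - 120)**2) = sqrt(-25153 + (-96)**2) = sqrt(-25153 + 9216) = sqrt(-15937) = I*sqrt(15937)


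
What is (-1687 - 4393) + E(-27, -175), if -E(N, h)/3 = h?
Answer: -5555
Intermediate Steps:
E(N, h) = -3*h
(-1687 - 4393) + E(-27, -175) = (-1687 - 4393) - 3*(-175) = -6080 + 525 = -5555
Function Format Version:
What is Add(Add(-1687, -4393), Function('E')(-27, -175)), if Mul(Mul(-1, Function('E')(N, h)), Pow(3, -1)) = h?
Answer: -5555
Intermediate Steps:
Function('E')(N, h) = Mul(-3, h)
Add(Add(-1687, -4393), Function('E')(-27, -175)) = Add(Add(-1687, -4393), Mul(-3, -175)) = Add(-6080, 525) = -5555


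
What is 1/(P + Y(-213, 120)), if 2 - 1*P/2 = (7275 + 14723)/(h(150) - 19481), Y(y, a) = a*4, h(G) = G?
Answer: 19331/9400200 ≈ 0.0020564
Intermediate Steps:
Y(y, a) = 4*a
P = 121320/19331 (P = 4 - 2*(7275 + 14723)/(150 - 19481) = 4 - 43996/(-19331) = 4 - 43996*(-1)/19331 = 4 - 2*(-21998/19331) = 4 + 43996/19331 = 121320/19331 ≈ 6.2759)
1/(P + Y(-213, 120)) = 1/(121320/19331 + 4*120) = 1/(121320/19331 + 480) = 1/(9400200/19331) = 19331/9400200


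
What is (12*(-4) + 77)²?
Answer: 841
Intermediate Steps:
(12*(-4) + 77)² = (-48 + 77)² = 29² = 841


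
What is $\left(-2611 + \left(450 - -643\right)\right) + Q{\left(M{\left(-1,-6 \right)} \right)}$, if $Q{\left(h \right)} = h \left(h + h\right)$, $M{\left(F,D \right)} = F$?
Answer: $-1516$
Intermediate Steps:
$Q{\left(h \right)} = 2 h^{2}$ ($Q{\left(h \right)} = h 2 h = 2 h^{2}$)
$\left(-2611 + \left(450 - -643\right)\right) + Q{\left(M{\left(-1,-6 \right)} \right)} = \left(-2611 + \left(450 - -643\right)\right) + 2 \left(-1\right)^{2} = \left(-2611 + \left(450 + 643\right)\right) + 2 \cdot 1 = \left(-2611 + 1093\right) + 2 = -1518 + 2 = -1516$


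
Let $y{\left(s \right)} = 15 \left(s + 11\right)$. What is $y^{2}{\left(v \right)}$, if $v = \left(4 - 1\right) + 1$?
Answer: $50625$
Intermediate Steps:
$v = 4$ ($v = 3 + 1 = 4$)
$y{\left(s \right)} = 165 + 15 s$ ($y{\left(s \right)} = 15 \left(11 + s\right) = 165 + 15 s$)
$y^{2}{\left(v \right)} = \left(165 + 15 \cdot 4\right)^{2} = \left(165 + 60\right)^{2} = 225^{2} = 50625$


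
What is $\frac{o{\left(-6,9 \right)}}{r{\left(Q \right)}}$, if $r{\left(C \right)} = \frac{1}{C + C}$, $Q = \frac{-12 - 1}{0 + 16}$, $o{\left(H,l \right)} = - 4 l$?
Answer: $\frac{117}{2} \approx 58.5$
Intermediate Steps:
$Q = - \frac{13}{16} \approx -0.8125$
$r{\left(C \right)} = \frac{1}{2 C}$
$\frac{o{\left(-6,9 \right)}}{r{\left(Q \right)}} = \frac{\left(-4\right) 9}{\frac{1}{2} \frac{1}{- \frac{13}{16}}} = - \frac{36}{\frac{1}{2} \left(- \frac{16}{13}\right)} = - \frac{36}{- \frac{8}{13}} = \left(-36\right) \left(- \frac{13}{8}\right) = \frac{117}{2}$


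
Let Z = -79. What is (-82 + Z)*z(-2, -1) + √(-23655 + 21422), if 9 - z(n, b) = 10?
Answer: 161 + I*√2233 ≈ 161.0 + 47.255*I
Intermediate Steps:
z(n, b) = -1 (z(n, b) = 9 - 1*10 = 9 - 10 = -1)
(-82 + Z)*z(-2, -1) + √(-23655 + 21422) = (-82 - 79)*(-1) + √(-23655 + 21422) = -161*(-1) + √(-2233) = 161 + I*√2233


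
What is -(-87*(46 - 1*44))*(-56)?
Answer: -9744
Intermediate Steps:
-(-87*(46 - 1*44))*(-56) = -(-87*(46 - 44))*(-56) = -(-87*2)*(-56) = -(-174)*(-56) = -1*9744 = -9744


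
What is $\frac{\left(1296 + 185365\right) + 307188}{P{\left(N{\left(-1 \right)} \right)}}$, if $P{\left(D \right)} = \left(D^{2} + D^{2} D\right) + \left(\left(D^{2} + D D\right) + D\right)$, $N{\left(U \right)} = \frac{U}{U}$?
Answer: $\frac{493849}{5} \approx 98770.0$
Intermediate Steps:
$N{\left(U \right)} = 1$
$P{\left(D \right)} = D + D^{3} + 3 D^{2}$ ($P{\left(D \right)} = \left(D^{2} + D^{3}\right) + \left(\left(D^{2} + D^{2}\right) + D\right) = \left(D^{2} + D^{3}\right) + \left(2 D^{2} + D\right) = \left(D^{2} + D^{3}\right) + \left(D + 2 D^{2}\right) = D + D^{3} + 3 D^{2}$)
$\frac{\left(1296 + 185365\right) + 307188}{P{\left(N{\left(-1 \right)} \right)}} = \frac{\left(1296 + 185365\right) + 307188}{1 \left(1 + 1^{2} + 3 \cdot 1\right)} = \frac{186661 + 307188}{1 \left(1 + 1 + 3\right)} = \frac{493849}{1 \cdot 5} = \frac{493849}{5}$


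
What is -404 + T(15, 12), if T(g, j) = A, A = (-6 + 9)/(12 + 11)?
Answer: -9289/23 ≈ -403.87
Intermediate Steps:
A = 3/23 ≈ 0.13043
T(g, j) = 3/23
-404 + T(15, 12) = -404 + 3/23 = -9289/23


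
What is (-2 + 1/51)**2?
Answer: 10201/2601 ≈ 3.9220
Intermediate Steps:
(-2 + 1/51)**2 = (-101/51)**2 = 10201/2601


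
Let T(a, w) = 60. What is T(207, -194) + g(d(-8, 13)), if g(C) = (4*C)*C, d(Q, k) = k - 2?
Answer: 544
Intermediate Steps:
d(Q, k) = -2 + k
g(C) = 4*C²
T(207, -194) + g(d(-8, 13)) = 60 + 4*(-2 + 13)² = 60 + 4*11² = 60 + 4*121 = 60 + 484 = 544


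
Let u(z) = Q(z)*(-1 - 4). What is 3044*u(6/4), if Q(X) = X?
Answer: -22830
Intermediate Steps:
u(z) = -5*z (u(z) = z*(-1 - 4) = z*(-5) = -5*z)
3044*u(6/4) = 3044*(-30/4) = 3044*(-5*3/2) = 3044*(-15/2) = -22830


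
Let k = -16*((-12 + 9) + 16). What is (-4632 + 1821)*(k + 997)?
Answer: -2217879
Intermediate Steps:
k = -208 (k = -16*(-3 + 16) = -16*13 = -208)
(-4632 + 1821)*(k + 997) = (-4632 + 1821)*(-208 + 997) = -2811*789 = -2217879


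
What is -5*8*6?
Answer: -240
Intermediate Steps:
-5*8*6 = -40*6 = -240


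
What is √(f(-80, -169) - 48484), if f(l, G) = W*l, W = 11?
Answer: 2*I*√12341 ≈ 222.18*I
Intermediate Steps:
f(l, G) = 11*l
√(f(-80, -169) - 48484) = √(11*(-80) - 48484) = √(-880 - 48484) = √(-49364) = 2*I*√12341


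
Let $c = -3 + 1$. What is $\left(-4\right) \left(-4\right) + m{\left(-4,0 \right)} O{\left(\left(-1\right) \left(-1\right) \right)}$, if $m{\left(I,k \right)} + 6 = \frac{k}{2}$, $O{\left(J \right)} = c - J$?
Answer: $34$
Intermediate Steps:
$c = -2$
$O{\left(J \right)} = -2 - J$
$m{\left(I,k \right)} = -6 + \frac{k}{2}$
$\left(-4\right) \left(-4\right) + m{\left(-4,0 \right)} O{\left(\left(-1\right) \left(-1\right) \right)} = \left(-4\right) \left(-4\right) + \left(-6 + \frac{1}{2} \cdot 0\right) \left(-2 - \left(-1\right) \left(-1\right)\right) = 16 + \left(-6 + 0\right) \left(-2 - 1\right) = 16 - 6 \left(-2 - 1\right) = 16 - -18 = 16 + 18 = 34$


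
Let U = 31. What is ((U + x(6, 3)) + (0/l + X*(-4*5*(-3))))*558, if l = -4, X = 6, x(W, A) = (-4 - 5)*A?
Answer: 203112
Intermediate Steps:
x(W, A) = -9*A
((U + x(6, 3)) + (0/l + X*(-4*5*(-3))))*558 = ((31 - 9*3) + (0/(-4) + 6*(-4*5*(-3))))*558 = ((31 - 27) + (0*(-¼) + 6*(-20*(-3))))*558 = (4 + (0 + 6*60))*558 = (4 + (0 + 360))*558 = (4 + 360)*558 = 364*558 = 203112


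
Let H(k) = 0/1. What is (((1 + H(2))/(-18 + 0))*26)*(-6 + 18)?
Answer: -52/3 ≈ -17.333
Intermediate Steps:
H(k) = 0 (H(k) = 0*1 = 0)
(((1 + H(2))/(-18 + 0))*26)*(-6 + 18) = (((1 + 0)/(-18 + 0))*26)*(-6 + 18) = ((1/(-18))*26)*12 = ((1*(-1/18))*26)*12 = -1/18*26*12 = -13/9*12 = -52/3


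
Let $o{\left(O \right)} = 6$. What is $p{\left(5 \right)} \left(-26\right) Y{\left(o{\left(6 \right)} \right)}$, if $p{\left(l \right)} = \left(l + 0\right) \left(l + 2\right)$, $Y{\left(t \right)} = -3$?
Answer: $2730$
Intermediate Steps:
$p{\left(l \right)} = l \left(2 + l\right)$
$p{\left(5 \right)} \left(-26\right) Y{\left(o{\left(6 \right)} \right)} = 5 \left(2 + 5\right) \left(-26\right) \left(-3\right) = 5 \cdot 7 \left(-26\right) \left(-3\right) = 35 \left(-26\right) \left(-3\right) = \left(-910\right) \left(-3\right) = 2730$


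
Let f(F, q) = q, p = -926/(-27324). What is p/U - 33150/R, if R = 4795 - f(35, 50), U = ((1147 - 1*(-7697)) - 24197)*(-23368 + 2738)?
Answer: -2206870935178001/315885447589140 ≈ -6.9863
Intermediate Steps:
p = 463/13662 (p = -926*(-1/27324) = 463/13662 ≈ 0.033890)
U = 316732390 (U = ((1147 + 7697) - 24197)*(-20630) = (8844 - 24197)*(-20630) = -15353*(-20630) = 316732390)
R = 4745 (R = 4795 - 1*50 = 4795 - 50 = 4745)
p/U - 33150/R = (463/13662)/316732390 - 33150/4745 = (463/13662)*(1/316732390) - 33150*1/4745 = 463/4327197912180 - 510/73 = -2206870935178001/315885447589140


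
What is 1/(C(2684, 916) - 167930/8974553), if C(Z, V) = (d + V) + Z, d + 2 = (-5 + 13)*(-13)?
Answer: 1282079/4479560036 ≈ 0.00028621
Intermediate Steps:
d = -106 (d = -2 + (-5 + 13)*(-13) = -2 + 8*(-13) = -2 - 104 = -106)
C(Z, V) = -106 + V + Z (C(Z, V) = (-106 + V) + Z = -106 + V + Z)
1/(C(2684, 916) - 167930/8974553) = 1/((-106 + 916 + 2684) - 167930/8974553) = 1/(3494 - 167930*1/8974553) = 1/(3494 - 23990/1282079) = 1/(4479560036/1282079) = 1282079/4479560036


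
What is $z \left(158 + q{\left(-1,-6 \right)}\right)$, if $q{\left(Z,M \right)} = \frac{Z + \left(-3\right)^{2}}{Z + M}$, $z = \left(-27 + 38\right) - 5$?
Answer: $\frac{6588}{7} \approx 941.14$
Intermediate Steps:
$z = 6$ ($z = 11 - 5 = 6$)
$q{\left(Z,M \right)} = \frac{9 + Z}{M + Z}$ ($q{\left(Z,M \right)} = \frac{Z + 9}{M + Z} = \frac{9 + Z}{M + Z}$)
$z \left(158 + q{\left(-1,-6 \right)}\right) = 6 \left(158 + \frac{9 - 1}{-6 - 1}\right) = 6 \left(158 + \frac{1}{-7} \cdot 8\right) = 6 \left(158 - \frac{8}{7}\right) = 6 \cdot \frac{1098}{7} = \frac{6588}{7}$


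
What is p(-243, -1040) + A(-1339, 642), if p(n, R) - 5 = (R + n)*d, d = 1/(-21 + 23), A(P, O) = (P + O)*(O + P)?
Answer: 970345/2 ≈ 4.8517e+5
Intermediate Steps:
A(P, O) = (O + P)² (A(P, O) = (O + P)*(O + P) = (O + P)²)
d = ½ (d = 1/2 = ½ ≈ 0.50000)
p(n, R) = 5 + R/2 + n/2 (p(n, R) = 5 + (R + n)*(½) = 5 + (R/2 + n/2) = 5 + R/2 + n/2)
p(-243, -1040) + A(-1339, 642) = (5 + (½)*(-1040) + (½)*(-243)) + (642 - 1339)² = (5 - 520 - 243/2) + (-697)² = -1273/2 + 485809 = 970345/2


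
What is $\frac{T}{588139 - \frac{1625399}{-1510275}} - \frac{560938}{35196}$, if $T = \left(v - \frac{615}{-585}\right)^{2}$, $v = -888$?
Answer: $- \frac{70639311844525159}{4838315472489928} \approx -14.6$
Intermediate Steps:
$T = \frac{1196537281}{1521}$ ($T = \left(-888 - \frac{615}{-585}\right)^{2} = \left(-888 - - \frac{41}{39}\right)^{2} = \left(-888 + \frac{41}{39}\right)^{2} = \left(- \frac{34591}{39}\right)^{2} = \frac{1196537281}{1521} \approx 7.8668 \cdot 10^{5}$)
$\frac{T}{588139 - \frac{1625399}{-1510275}} - \frac{560938}{35196} = \frac{1196537281}{1521 \left(588139 - \frac{1625399}{-1510275}\right)} - \frac{560938}{35196} = \frac{1196537281}{1521 \left(588139 - - \frac{1625399}{1510275}\right)} - \frac{40067}{2514} = \frac{1196537281}{1521 \left(588139 + \frac{1625399}{1510275}\right)} - \frac{40067}{2514} = \frac{1196537281}{1521 \cdot \frac{888253253624}{1510275}} - \frac{40067}{2514} = \frac{1196537281}{1521} \cdot \frac{1510275}{888253253624} - \frac{40067}{2514} = \frac{46335906206725}{34641876891336} - \frac{40067}{2514} = - \frac{70639311844525159}{4838315472489928}$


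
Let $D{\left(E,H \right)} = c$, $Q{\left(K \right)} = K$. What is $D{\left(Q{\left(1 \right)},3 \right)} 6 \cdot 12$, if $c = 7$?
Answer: $504$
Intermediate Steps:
$D{\left(E,H \right)} = 7$
$D{\left(Q{\left(1 \right)},3 \right)} 6 \cdot 12 = 7 \cdot 6 \cdot 12 = 42 \cdot 12 = 504$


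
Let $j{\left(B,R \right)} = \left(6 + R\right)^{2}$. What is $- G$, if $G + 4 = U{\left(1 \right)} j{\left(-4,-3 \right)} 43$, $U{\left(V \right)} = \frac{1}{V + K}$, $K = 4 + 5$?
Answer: $- \frac{347}{10} \approx -34.7$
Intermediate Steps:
$K = 9$
$U{\left(V \right)} = \frac{1}{9 + V}$ ($U{\left(V \right)} = \frac{1}{V + 9} = \frac{1}{9 + V}$)
$G = \frac{347}{10}$ ($G = -4 + \frac{\left(6 - 3\right)^{2}}{9 + 1} \cdot 43 = -4 + \frac{3^{2}}{10} \cdot 43 = -4 + \frac{1}{10} \cdot 9 \cdot 43 = -4 + \frac{9}{10} \cdot 43 = -4 + \frac{387}{10} = \frac{347}{10} \approx 34.7$)
$- G = \left(-1\right) \frac{347}{10} = - \frac{347}{10}$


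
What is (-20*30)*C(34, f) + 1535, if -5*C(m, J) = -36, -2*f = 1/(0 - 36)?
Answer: -2785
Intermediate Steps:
f = 1/72 (f = -1/(2*(0 - 36)) = -1/2/(-36) = -1/2*(-1/36) = 1/72 ≈ 0.013889)
C(m, J) = 36/5 (C(m, J) = -1/5*(-36) = 36/5)
(-20*30)*C(34, f) + 1535 = -20*30*(36/5) + 1535 = -600*36/5 + 1535 = -4320 + 1535 = -2785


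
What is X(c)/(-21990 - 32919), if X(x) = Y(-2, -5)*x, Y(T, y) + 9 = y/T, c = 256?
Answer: 1664/54909 ≈ 0.030305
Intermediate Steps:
Y(T, y) = -9 + y/T
X(x) = -13*x/2 (X(x) = (-9 - 5/(-2))*x = (-9 - 5*(-1/2))*x = (-9 + 5/2)*x = -13*x/2)
X(c)/(-21990 - 32919) = (-13/2*256)/(-21990 - 32919) = -1664/(-54909) = -1664*(-1/54909) = 1664/54909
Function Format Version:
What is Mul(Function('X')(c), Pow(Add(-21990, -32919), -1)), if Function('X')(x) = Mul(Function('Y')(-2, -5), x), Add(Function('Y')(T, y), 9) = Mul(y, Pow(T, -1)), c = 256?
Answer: Rational(1664, 54909) ≈ 0.030305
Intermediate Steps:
Function('Y')(T, y) = Add(-9, Mul(y, Pow(T, -1)))
Function('X')(x) = Mul(Rational(-13, 2), x) (Function('X')(x) = Mul(Add(-9, Mul(-5, Pow(-2, -1))), x) = Mul(Add(-9, Mul(-5, Rational(-1, 2))), x) = Mul(Add(-9, Rational(5, 2)), x) = Mul(Rational(-13, 2), x))
Mul(Function('X')(c), Pow(Add(-21990, -32919), -1)) = Mul(Mul(Rational(-13, 2), 256), Pow(Add(-21990, -32919), -1)) = Mul(-1664, Pow(-54909, -1)) = Mul(-1664, Rational(-1, 54909)) = Rational(1664, 54909)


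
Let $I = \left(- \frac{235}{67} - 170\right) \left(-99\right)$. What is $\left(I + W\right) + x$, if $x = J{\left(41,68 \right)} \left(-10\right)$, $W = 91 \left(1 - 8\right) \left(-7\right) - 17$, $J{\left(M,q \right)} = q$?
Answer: $\frac{1402929}{67} \approx 20939.0$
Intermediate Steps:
$I = \frac{1150875}{67}$ ($I = \left(\left(-235\right) \frac{1}{67} - 170\right) \left(-99\right) = \left(- \frac{235}{67} - 170\right) \left(-99\right) = \left(- \frac{11625}{67}\right) \left(-99\right) = \frac{1150875}{67} \approx 17177.0$)
$W = 4442$ ($W = 91 \left(\left(-7\right) \left(-7\right)\right) - 17 = 91 \cdot 49 - 17 = 4459 - 17 = 4442$)
$x = -680$ ($x = 68 \left(-10\right) = -680$)
$\left(I + W\right) + x = \left(\frac{1150875}{67} + 4442\right) - 680 = \frac{1448489}{67} - 680 = \frac{1402929}{67}$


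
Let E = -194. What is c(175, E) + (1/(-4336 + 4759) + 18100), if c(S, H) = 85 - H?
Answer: 7774318/423 ≈ 18379.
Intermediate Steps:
c(175, E) + (1/(-4336 + 4759) + 18100) = (85 - 1*(-194)) + (1/(-4336 + 4759) + 18100) = (85 + 194) + (1/423 + 18100) = 279 + (1/423 + 18100) = 279 + 7656301/423 = 7774318/423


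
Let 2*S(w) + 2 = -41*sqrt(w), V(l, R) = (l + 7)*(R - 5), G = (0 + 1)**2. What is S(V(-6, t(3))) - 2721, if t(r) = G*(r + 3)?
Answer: -5485/2 ≈ -2742.5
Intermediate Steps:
G = 1 (G = 1**2 = 1)
t(r) = 3 + r (t(r) = 1*(r + 3) = 1*(3 + r) = 3 + r)
V(l, R) = (-5 + R)*(7 + l) (V(l, R) = (7 + l)*(-5 + R) = (-5 + R)*(7 + l))
S(w) = -1 - 41*sqrt(w)/2 (S(w) = -1 + (-41*sqrt(w))/2 = -1 - 41*sqrt(w)/2)
S(V(-6, t(3))) - 2721 = (-1 - 41*sqrt(-35 - 5*(-6) + 7*(3 + 3) + (3 + 3)*(-6))/2) - 2721 = (-1 - 41*sqrt(-35 + 30 + 7*6 + 6*(-6))/2) - 2721 = (-1 - 41*sqrt(-35 + 30 + 42 - 36)/2) - 2721 = (-1 - 41*sqrt(1)/2) - 2721 = (-1 - 41/2*1) - 2721 = (-1 - 41/2) - 2721 = -43/2 - 2721 = -5485/2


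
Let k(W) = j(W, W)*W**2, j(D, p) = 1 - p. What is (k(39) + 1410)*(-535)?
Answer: 30167580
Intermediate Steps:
k(W) = W**2*(1 - W) (k(W) = (1 - W)*W**2 = W**2*(1 - W))
(k(39) + 1410)*(-535) = (39**2*(1 - 1*39) + 1410)*(-535) = (1521*(1 - 39) + 1410)*(-535) = (1521*(-38) + 1410)*(-535) = (-57798 + 1410)*(-535) = -56388*(-535) = 30167580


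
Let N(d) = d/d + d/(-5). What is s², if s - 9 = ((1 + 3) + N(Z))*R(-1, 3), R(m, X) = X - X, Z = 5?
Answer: 81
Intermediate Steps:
N(d) = 1 - d/5 (N(d) = 1 + d*(-⅕) = 1 - d/5)
R(m, X) = 0
s = 9 (s = 9 + ((1 + 3) + (1 - ⅕*5))*0 = 9 + (4 + (1 - 1))*0 = 9 + (4 + 0)*0 = 9 + 4*0 = 9 + 0 = 9)
s² = 9² = 81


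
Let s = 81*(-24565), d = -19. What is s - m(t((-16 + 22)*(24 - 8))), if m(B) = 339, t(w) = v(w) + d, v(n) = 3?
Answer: -1990104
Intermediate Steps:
t(w) = -16 (t(w) = 3 - 19 = -16)
s = -1989765
s - m(t((-16 + 22)*(24 - 8))) = -1989765 - 1*339 = -1989765 - 339 = -1990104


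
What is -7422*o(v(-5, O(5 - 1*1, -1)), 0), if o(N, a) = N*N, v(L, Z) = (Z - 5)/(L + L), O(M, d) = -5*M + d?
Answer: -1254318/25 ≈ -50173.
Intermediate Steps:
O(M, d) = d - 5*M
v(L, Z) = (-5 + Z)/(2*L) (v(L, Z) = (-5 + Z)/((2*L)) = (-5 + Z)*(1/(2*L)) = (-5 + Z)/(2*L))
o(N, a) = N**2
-7422*o(v(-5, O(5 - 1*1, -1)), 0) = -7422*(-5 + (-1 - 5*(5 - 1*1)))**2/100 = -7422*(-5 + (-1 - 5*(5 - 1)))**2/100 = -7422*(-5 + (-1 - 5*4))**2/100 = -7422*(-5 + (-1 - 20))**2/100 = -7422*(-5 - 21)**2/100 = -7422*((1/2)*(-1/5)*(-26))**2 = -7422*(13/5)**2 = -7422*169/25 = -1254318/25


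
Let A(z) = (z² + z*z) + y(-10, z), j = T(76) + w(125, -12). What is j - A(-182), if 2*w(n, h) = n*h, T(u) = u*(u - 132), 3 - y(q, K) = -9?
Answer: -71266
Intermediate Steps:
y(q, K) = 12 (y(q, K) = 3 - 1*(-9) = 3 + 9 = 12)
T(u) = u*(-132 + u)
w(n, h) = h*n/2 (w(n, h) = (n*h)/2 = (h*n)/2 = h*n/2)
j = -5006 (j = 76*(-132 + 76) + (½)*(-12)*125 = 76*(-56) - 750 = -4256 - 750 = -5006)
A(z) = 12 + 2*z² (A(z) = (z² + z*z) + 12 = (z² + z²) + 12 = 2*z² + 12 = 12 + 2*z²)
j - A(-182) = -5006 - (12 + 2*(-182)²) = -5006 - (12 + 2*33124) = -5006 - (12 + 66248) = -5006 - 1*66260 = -5006 - 66260 = -71266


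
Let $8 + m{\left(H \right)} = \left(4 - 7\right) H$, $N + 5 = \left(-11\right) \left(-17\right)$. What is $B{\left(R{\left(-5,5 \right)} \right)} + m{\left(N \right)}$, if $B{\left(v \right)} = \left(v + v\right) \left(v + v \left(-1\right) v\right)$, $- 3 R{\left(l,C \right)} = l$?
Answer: $- \frac{15058}{27} \approx -557.7$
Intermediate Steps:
$R{\left(l,C \right)} = - \frac{l}{3}$
$B{\left(v \right)} = 2 v \left(v - v^{2}\right)$ ($B{\left(v \right)} = 2 v \left(v + - v v\right) = 2 v \left(v - v^{2}\right)$)
$N = 182$ ($N = -5 - -187 = -5 + 187 = 182$)
$m{\left(H \right)} = -8 - 3 H$ ($m{\left(H \right)} = -8 + \left(4 - 7\right) H = -8 - 3 H$)
$B{\left(R{\left(-5,5 \right)} \right)} + m{\left(N \right)} = 2 \left(\left(- \frac{1}{3}\right) \left(-5\right)\right)^{2} \left(1 - \left(- \frac{1}{3}\right) \left(-5\right)\right) - 554 = 2 \left(\frac{5}{3}\right)^{2} \left(1 - \frac{5}{3}\right) - 554 = 2 \cdot \frac{25}{9} \left(1 - \frac{5}{3}\right) - 554 = 2 \cdot \frac{25}{9} \left(- \frac{2}{3}\right) - 554 = - \frac{100}{27} - 554 = - \frac{15058}{27}$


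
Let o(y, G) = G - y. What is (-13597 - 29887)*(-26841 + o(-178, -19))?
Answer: 1160240088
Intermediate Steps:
(-13597 - 29887)*(-26841 + o(-178, -19)) = (-13597 - 29887)*(-26841 + (-19 - 1*(-178))) = -43484*(-26841 + (-19 + 178)) = -43484*(-26841 + 159) = -43484*(-26682) = 1160240088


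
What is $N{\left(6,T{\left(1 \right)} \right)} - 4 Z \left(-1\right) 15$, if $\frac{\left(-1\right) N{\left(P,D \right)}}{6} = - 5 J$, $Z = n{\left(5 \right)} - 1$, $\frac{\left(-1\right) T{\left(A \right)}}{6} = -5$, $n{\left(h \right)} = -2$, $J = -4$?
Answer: $21600$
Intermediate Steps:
$T{\left(A \right)} = 30$ ($T{\left(A \right)} = \left(-6\right) \left(-5\right) = 30$)
$Z = -3$ ($Z = -2 - 1 = -3$)
$N{\left(P,D \right)} = -120$ ($N{\left(P,D \right)} = - 6 \left(\left(-5\right) \left(-4\right)\right) = \left(-6\right) 20 = -120$)
$N{\left(6,T{\left(1 \right)} \right)} - 4 Z \left(-1\right) 15 = - 120 \left(-4\right) \left(-3\right) \left(-1\right) 15 = - 120 \cdot 12 \left(-1\right) 15 = \left(-120\right) \left(-12\right) 15 = 1440 \cdot 15 = 21600$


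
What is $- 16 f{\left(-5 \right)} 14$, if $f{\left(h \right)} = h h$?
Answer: $-5600$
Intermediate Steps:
$f{\left(h \right)} = h^{2}$
$- 16 f{\left(-5 \right)} 14 = - 16 \left(-5\right)^{2} \cdot 14 = \left(-16\right) 25 \cdot 14 = \left(-400\right) 14 = -5600$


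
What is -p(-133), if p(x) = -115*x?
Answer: -15295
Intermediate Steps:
-p(-133) = -(-115)*(-133) = -1*15295 = -15295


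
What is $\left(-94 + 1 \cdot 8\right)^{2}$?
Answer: $7396$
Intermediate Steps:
$\left(-94 + 1 \cdot 8\right)^{2} = \left(-94 + 8\right)^{2} = \left(-86\right)^{2} = 7396$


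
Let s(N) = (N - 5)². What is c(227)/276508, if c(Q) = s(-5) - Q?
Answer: -127/276508 ≈ -0.00045930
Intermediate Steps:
s(N) = (-5 + N)²
c(Q) = 100 - Q (c(Q) = (-5 - 5)² - Q = (-10)² - Q = 100 - Q)
c(227)/276508 = (100 - 1*227)/276508 = (100 - 227)*(1/276508) = -127*1/276508 = -127/276508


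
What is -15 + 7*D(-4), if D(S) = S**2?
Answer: 97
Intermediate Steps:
-15 + 7*D(-4) = -15 + 7*(-4)**2 = -15 + 7*16 = -15 + 112 = 97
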